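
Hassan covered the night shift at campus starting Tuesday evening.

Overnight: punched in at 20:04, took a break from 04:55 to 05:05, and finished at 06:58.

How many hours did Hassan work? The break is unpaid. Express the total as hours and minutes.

10 h 44 min

Overnight: 20:04 → midnight = 3 h 56 min; midnight → 06:58 = 6 h 58 min; span 10 h 54 min; less 10 min break → 10 h 44 min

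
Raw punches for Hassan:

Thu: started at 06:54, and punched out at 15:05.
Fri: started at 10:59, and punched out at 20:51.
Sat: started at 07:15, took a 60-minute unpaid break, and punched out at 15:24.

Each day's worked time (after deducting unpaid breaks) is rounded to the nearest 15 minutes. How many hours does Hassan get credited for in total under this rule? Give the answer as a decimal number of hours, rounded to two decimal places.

Thu: 06:54–15:05 = 8 h 11 min → rounds to 8 h 15 min
Fri: 10:59–20:51 = 9 h 52 min → rounds to 9 h 45 min
Sat: 07:15–15:24 = 8 h 9 min − 60 min = 7 h 9 min → rounds to 7 h 15 min
Total credited: 25 h 15 min.

25.25 hours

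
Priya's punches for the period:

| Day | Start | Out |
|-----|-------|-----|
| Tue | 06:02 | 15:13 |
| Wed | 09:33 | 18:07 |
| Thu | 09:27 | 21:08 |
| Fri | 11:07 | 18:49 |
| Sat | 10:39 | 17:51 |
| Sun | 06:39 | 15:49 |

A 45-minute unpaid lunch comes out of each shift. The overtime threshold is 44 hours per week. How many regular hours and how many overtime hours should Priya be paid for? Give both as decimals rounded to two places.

Tue: 06:02–15:13 = 9 h 11 min; less 45 min break → 8 h 26 min
Wed: 09:33–18:07 = 8 h 34 min; less 45 min break → 7 h 49 min
Thu: 09:27–21:08 = 11 h 41 min; less 45 min break → 10 h 56 min
Fri: 11:07–18:49 = 7 h 42 min; less 45 min break → 6 h 57 min
Sat: 10:39–17:51 = 7 h 12 min; less 45 min break → 6 h 27 min
Sun: 06:39–15:49 = 9 h 10 min; less 45 min break → 8 h 25 min
Total worked: 49 h 0 min = 49.00 h.
Threshold 44 h → overtime 5 h 0 min, regular 44 h 0 min.

Regular 44.00 hours, overtime 5.00 hours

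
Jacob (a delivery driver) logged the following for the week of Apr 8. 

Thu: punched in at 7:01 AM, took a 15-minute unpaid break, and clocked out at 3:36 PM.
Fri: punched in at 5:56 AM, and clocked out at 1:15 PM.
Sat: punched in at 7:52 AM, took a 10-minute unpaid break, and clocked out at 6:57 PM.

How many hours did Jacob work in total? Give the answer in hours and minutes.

Thu: 7:01 AM–3:36 PM = 8 h 35 min; less 15 min break → 8 h 20 min
Fri: 5:56 AM–1:15 PM = 7 h 19 min
Sat: 7:52 AM–6:57 PM = 11 h 5 min; less 10 min break → 10 h 55 min
Total: 8 h 20 min + 7 h 19 min + 10 h 55 min = 26 h 34 min.

26 h 34 min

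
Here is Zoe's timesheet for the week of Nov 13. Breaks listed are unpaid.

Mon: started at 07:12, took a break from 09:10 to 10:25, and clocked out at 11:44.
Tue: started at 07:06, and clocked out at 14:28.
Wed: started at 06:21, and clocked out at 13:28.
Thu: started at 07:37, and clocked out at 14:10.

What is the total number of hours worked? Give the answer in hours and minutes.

24 h 19 min

Mon: 07:12–11:44 = 4 h 32 min; less 75 min break → 3 h 17 min
Tue: 07:06–14:28 = 7 h 22 min
Wed: 06:21–13:28 = 7 h 7 min
Thu: 07:37–14:10 = 6 h 33 min
Total: 3 h 17 min + 7 h 22 min + 7 h 7 min + 6 h 33 min = 24 h 19 min.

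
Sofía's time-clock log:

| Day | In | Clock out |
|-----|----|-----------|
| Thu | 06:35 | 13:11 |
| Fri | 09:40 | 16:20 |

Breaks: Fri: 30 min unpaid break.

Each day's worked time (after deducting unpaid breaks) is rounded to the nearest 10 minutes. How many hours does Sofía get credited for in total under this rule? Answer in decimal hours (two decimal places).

Thu: 06:35–13:11 = 6 h 36 min → rounds to 6 h 40 min
Fri: 09:40–16:20 = 6 h 40 min − 30 min = 6 h 10 min → rounds to 6 h 10 min
Total credited: 12 h 50 min.

12.83 hours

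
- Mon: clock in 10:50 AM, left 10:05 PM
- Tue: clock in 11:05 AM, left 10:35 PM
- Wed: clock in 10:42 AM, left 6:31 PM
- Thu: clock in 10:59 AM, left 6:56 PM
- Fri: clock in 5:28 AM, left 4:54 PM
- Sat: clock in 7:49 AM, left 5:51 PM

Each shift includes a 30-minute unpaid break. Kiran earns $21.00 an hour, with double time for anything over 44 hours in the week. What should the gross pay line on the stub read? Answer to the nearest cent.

Mon: 10:50 AM–10:05 PM = 11 h 15 min; less 30 min break → 10 h 45 min
Tue: 11:05 AM–10:35 PM = 11 h 30 min; less 30 min break → 11 h 0 min
Wed: 10:42 AM–6:31 PM = 7 h 49 min; less 30 min break → 7 h 19 min
Thu: 10:59 AM–6:56 PM = 7 h 57 min; less 30 min break → 7 h 27 min
Fri: 5:28 AM–4:54 PM = 11 h 26 min; less 30 min break → 10 h 56 min
Sat: 7:49 AM–5:51 PM = 10 h 2 min; less 30 min break → 9 h 32 min
Total worked: 56 h 59 min = 3419 min.
Regular 44 h 0 min = 2640 min at $21.00/h; overtime 12 h 59 min = 779 min at $42.00/h.
Pay = (2640 × $21.00 + 779 × $42.00) ÷ 60 = $1469.30.

$1469.30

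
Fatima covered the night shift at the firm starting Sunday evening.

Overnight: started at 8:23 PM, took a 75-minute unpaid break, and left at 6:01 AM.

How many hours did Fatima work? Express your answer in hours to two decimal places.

Overnight: 8:23 PM → midnight = 3 h 37 min; midnight → 6:01 AM = 6 h 1 min; span 9 h 38 min; less 75 min break → 8 h 23 min

8.38 hours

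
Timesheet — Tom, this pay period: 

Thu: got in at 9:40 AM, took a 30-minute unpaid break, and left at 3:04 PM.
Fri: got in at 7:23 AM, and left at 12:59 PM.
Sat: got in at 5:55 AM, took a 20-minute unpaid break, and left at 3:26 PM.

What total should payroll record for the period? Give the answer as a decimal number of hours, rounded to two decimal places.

19.68 hours

Thu: 9:40 AM–3:04 PM = 5 h 24 min; less 30 min break → 4 h 54 min
Fri: 7:23 AM–12:59 PM = 5 h 36 min
Sat: 5:55 AM–3:26 PM = 9 h 31 min; less 20 min break → 9 h 11 min
Total: 4 h 54 min + 5 h 36 min + 9 h 11 min = 19 h 41 min.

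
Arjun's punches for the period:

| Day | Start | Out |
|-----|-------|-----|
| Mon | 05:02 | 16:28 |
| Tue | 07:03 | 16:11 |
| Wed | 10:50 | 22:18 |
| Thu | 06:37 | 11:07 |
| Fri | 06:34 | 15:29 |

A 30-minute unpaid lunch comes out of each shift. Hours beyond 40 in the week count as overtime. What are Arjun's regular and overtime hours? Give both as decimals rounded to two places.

Regular 40.00 hours, overtime 2.95 hours

Mon: 05:02–16:28 = 11 h 26 min; less 30 min break → 10 h 56 min
Tue: 07:03–16:11 = 9 h 8 min; less 30 min break → 8 h 38 min
Wed: 10:50–22:18 = 11 h 28 min; less 30 min break → 10 h 58 min
Thu: 06:37–11:07 = 4 h 30 min; less 30 min break → 4 h 0 min
Fri: 06:34–15:29 = 8 h 55 min; less 30 min break → 8 h 25 min
Total worked: 42 h 57 min = 42.95 h.
Threshold 40 h → overtime 2 h 57 min, regular 40 h 0 min.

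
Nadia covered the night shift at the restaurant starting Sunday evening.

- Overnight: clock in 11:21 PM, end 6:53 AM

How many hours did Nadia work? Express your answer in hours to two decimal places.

Overnight: 11:21 PM → midnight = 0 h 39 min; midnight → 6:53 AM = 6 h 53 min; span 7 h 32 min

7.53 hours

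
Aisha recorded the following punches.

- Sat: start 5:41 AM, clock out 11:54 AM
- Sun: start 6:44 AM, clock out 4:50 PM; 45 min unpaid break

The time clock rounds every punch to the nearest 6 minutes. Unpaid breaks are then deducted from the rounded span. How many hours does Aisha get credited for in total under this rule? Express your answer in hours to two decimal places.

15.55 hours

Sat: in 5:41 AM→5:42 AM, out 11:54 AM→11:54 AM; 6 h 12 min
Sun: in 6:44 AM→6:42 AM, out 4:50 PM→4:48 PM; 10 h 6 min − 45 min = 9 h 21 min
Total credited: 15 h 33 min.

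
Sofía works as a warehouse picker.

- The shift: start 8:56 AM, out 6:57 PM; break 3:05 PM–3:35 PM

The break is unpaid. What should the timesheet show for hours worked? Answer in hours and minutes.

9 h 31 min

The shift: 8:56 AM–6:57 PM = 10 h 1 min; less 30 min break → 9 h 31 min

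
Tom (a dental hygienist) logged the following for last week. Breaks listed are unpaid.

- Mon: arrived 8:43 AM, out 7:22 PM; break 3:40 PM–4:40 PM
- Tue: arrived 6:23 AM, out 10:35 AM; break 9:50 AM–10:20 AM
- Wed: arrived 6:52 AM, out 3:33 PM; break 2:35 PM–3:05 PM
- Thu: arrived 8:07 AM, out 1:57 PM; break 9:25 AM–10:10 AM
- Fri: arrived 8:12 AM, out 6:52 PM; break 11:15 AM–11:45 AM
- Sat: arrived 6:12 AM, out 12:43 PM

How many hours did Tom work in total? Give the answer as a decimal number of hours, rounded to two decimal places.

43.30 hours

Mon: 8:43 AM–7:22 PM = 10 h 39 min; less 60 min break → 9 h 39 min
Tue: 6:23 AM–10:35 AM = 4 h 12 min; less 30 min break → 3 h 42 min
Wed: 6:52 AM–3:33 PM = 8 h 41 min; less 30 min break → 8 h 11 min
Thu: 8:07 AM–1:57 PM = 5 h 50 min; less 45 min break → 5 h 5 min
Fri: 8:12 AM–6:52 PM = 10 h 40 min; less 30 min break → 10 h 10 min
Sat: 6:12 AM–12:43 PM = 6 h 31 min
Total: 9 h 39 min + 3 h 42 min + 8 h 11 min + 5 h 5 min + 10 h 10 min + 6 h 31 min = 43 h 18 min.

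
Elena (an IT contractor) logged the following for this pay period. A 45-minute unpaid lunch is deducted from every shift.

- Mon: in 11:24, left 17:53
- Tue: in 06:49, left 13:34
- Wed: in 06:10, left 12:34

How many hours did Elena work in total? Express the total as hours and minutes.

Mon: 11:24–17:53 = 6 h 29 min; less 45 min break → 5 h 44 min
Tue: 06:49–13:34 = 6 h 45 min; less 45 min break → 6 h 0 min
Wed: 06:10–12:34 = 6 h 24 min; less 45 min break → 5 h 39 min
Total: 5 h 44 min + 6 h 0 min + 5 h 39 min = 17 h 23 min.

17 h 23 min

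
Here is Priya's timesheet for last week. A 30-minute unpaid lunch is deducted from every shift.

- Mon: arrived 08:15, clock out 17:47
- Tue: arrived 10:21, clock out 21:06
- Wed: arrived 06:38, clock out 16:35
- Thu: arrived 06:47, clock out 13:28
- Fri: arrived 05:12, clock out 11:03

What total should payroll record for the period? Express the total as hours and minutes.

Mon: 08:15–17:47 = 9 h 32 min; less 30 min break → 9 h 2 min
Tue: 10:21–21:06 = 10 h 45 min; less 30 min break → 10 h 15 min
Wed: 06:38–16:35 = 9 h 57 min; less 30 min break → 9 h 27 min
Thu: 06:47–13:28 = 6 h 41 min; less 30 min break → 6 h 11 min
Fri: 05:12–11:03 = 5 h 51 min; less 30 min break → 5 h 21 min
Total: 9 h 2 min + 10 h 15 min + 9 h 27 min + 6 h 11 min + 5 h 21 min = 40 h 16 min.

40 h 16 min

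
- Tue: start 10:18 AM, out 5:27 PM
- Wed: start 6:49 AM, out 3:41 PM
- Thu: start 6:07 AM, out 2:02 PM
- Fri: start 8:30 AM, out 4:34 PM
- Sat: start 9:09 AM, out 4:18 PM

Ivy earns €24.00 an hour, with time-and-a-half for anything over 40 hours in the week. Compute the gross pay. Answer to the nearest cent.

Tue: 10:18 AM–5:27 PM = 7 h 9 min
Wed: 6:49 AM–3:41 PM = 8 h 52 min
Thu: 6:07 AM–2:02 PM = 7 h 55 min
Fri: 8:30 AM–4:34 PM = 8 h 4 min
Sat: 9:09 AM–4:18 PM = 7 h 9 min
Total worked: 39 h 9 min = 2349 min.
Regular 39 h 9 min = 2349 min at €24.00/h; overtime 0 h 0 min = 0 min at €36.00/h.
Pay = (2349 × €24.00 + 0 × €36.00) ÷ 60 = €939.60.

€939.60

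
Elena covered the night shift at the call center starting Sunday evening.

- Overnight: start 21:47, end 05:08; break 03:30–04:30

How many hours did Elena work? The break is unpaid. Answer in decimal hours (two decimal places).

Overnight: 21:47 → midnight = 2 h 13 min; midnight → 05:08 = 5 h 8 min; span 7 h 21 min; less 60 min break → 6 h 21 min

6.35 hours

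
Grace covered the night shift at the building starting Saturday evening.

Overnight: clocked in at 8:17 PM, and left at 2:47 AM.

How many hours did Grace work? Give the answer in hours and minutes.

Overnight: 8:17 PM → midnight = 3 h 43 min; midnight → 2:47 AM = 2 h 47 min; span 6 h 30 min

6 h 30 min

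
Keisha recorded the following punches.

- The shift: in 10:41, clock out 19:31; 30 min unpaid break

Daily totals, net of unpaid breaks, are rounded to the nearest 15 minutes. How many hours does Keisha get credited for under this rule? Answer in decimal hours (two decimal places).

The shift: 10:41–19:31 = 8 h 50 min − 30 min = 8 h 20 min → rounds to 8 h 15 min

8.25 hours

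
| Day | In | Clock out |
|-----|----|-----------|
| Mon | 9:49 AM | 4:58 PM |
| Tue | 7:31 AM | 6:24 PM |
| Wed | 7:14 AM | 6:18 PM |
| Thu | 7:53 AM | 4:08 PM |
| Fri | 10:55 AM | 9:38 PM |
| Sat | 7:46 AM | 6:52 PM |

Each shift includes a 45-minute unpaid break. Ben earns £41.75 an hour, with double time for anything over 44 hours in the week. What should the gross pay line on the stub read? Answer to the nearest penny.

Mon: 9:49 AM–4:58 PM = 7 h 9 min; less 45 min break → 6 h 24 min
Tue: 7:31 AM–6:24 PM = 10 h 53 min; less 45 min break → 10 h 8 min
Wed: 7:14 AM–6:18 PM = 11 h 4 min; less 45 min break → 10 h 19 min
Thu: 7:53 AM–4:08 PM = 8 h 15 min; less 45 min break → 7 h 30 min
Fri: 10:55 AM–9:38 PM = 10 h 43 min; less 45 min break → 9 h 58 min
Sat: 7:46 AM–6:52 PM = 11 h 6 min; less 45 min break → 10 h 21 min
Total worked: 54 h 40 min = 3280 min.
Regular 44 h 0 min = 2640 min at £41.75/h; overtime 10 h 40 min = 640 min at £83.50/h.
Pay = (2640 × £41.75 + 640 × £83.50) ÷ 60 = £2727.67.

£2727.67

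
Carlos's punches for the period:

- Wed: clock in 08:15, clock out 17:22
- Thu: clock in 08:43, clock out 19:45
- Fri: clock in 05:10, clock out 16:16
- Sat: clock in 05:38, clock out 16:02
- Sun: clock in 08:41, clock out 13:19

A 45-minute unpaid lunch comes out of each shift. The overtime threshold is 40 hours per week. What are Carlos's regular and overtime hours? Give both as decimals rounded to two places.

Regular 40.00 hours, overtime 2.53 hours

Wed: 08:15–17:22 = 9 h 7 min; less 45 min break → 8 h 22 min
Thu: 08:43–19:45 = 11 h 2 min; less 45 min break → 10 h 17 min
Fri: 05:10–16:16 = 11 h 6 min; less 45 min break → 10 h 21 min
Sat: 05:38–16:02 = 10 h 24 min; less 45 min break → 9 h 39 min
Sun: 08:41–13:19 = 4 h 38 min; less 45 min break → 3 h 53 min
Total worked: 42 h 32 min = 42.53 h.
Threshold 40 h → overtime 2 h 32 min, regular 40 h 0 min.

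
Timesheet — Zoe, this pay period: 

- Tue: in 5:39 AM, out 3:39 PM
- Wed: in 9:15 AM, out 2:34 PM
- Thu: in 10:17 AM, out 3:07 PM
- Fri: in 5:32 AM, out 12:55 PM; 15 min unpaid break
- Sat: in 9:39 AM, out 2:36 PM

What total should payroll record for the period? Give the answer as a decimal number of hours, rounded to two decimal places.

32.23 hours

Tue: 5:39 AM–3:39 PM = 10 h 0 min
Wed: 9:15 AM–2:34 PM = 5 h 19 min
Thu: 10:17 AM–3:07 PM = 4 h 50 min
Fri: 5:32 AM–12:55 PM = 7 h 23 min; less 15 min break → 7 h 8 min
Sat: 9:39 AM–2:36 PM = 4 h 57 min
Total: 10 h 0 min + 5 h 19 min + 4 h 50 min + 7 h 8 min + 4 h 57 min = 32 h 14 min.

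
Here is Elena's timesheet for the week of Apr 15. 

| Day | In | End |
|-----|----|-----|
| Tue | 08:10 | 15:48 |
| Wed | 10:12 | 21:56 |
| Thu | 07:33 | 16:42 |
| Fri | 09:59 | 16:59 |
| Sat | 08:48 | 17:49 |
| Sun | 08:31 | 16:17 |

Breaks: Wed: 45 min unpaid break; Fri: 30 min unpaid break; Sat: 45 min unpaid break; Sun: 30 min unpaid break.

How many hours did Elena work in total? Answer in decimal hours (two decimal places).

49.80 hours

Tue: 08:10–15:48 = 7 h 38 min
Wed: 10:12–21:56 = 11 h 44 min; less 45 min break → 10 h 59 min
Thu: 07:33–16:42 = 9 h 9 min
Fri: 09:59–16:59 = 7 h 0 min; less 30 min break → 6 h 30 min
Sat: 08:48–17:49 = 9 h 1 min; less 45 min break → 8 h 16 min
Sun: 08:31–16:17 = 7 h 46 min; less 30 min break → 7 h 16 min
Total: 7 h 38 min + 10 h 59 min + 9 h 9 min + 6 h 30 min + 8 h 16 min + 7 h 16 min = 49 h 48 min.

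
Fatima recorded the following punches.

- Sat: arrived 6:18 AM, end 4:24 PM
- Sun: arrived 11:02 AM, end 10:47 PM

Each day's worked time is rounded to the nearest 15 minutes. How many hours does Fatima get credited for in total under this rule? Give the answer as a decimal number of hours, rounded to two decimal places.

Sat: 6:18 AM–4:24 PM = 10 h 6 min → rounds to 10 h 0 min
Sun: 11:02 AM–10:47 PM = 11 h 45 min → rounds to 11 h 45 min
Total credited: 21 h 45 min.

21.75 hours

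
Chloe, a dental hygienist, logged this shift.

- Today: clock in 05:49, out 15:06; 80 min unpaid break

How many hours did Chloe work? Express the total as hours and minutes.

7 h 57 min

Today: 05:49–15:06 = 9 h 17 min; less 80 min break → 7 h 57 min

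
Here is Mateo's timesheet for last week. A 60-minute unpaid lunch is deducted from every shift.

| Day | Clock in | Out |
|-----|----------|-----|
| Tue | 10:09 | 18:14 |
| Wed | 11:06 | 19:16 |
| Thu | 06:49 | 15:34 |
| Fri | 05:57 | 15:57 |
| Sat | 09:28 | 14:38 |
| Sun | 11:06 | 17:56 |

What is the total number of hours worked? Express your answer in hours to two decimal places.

41.00 hours

Tue: 10:09–18:14 = 8 h 5 min; less 60 min break → 7 h 5 min
Wed: 11:06–19:16 = 8 h 10 min; less 60 min break → 7 h 10 min
Thu: 06:49–15:34 = 8 h 45 min; less 60 min break → 7 h 45 min
Fri: 05:57–15:57 = 10 h 0 min; less 60 min break → 9 h 0 min
Sat: 09:28–14:38 = 5 h 10 min; less 60 min break → 4 h 10 min
Sun: 11:06–17:56 = 6 h 50 min; less 60 min break → 5 h 50 min
Total: 7 h 5 min + 7 h 10 min + 7 h 45 min + 9 h 0 min + 4 h 10 min + 5 h 50 min = 41 h 0 min.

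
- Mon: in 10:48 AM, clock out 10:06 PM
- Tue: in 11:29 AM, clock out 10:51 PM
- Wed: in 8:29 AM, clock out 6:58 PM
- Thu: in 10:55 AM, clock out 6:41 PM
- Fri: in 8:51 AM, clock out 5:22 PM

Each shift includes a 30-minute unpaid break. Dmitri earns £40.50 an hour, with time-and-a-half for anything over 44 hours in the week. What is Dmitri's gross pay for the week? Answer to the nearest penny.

£1960.20

Mon: 10:48 AM–10:06 PM = 11 h 18 min; less 30 min break → 10 h 48 min
Tue: 11:29 AM–10:51 PM = 11 h 22 min; less 30 min break → 10 h 52 min
Wed: 8:29 AM–6:58 PM = 10 h 29 min; less 30 min break → 9 h 59 min
Thu: 10:55 AM–6:41 PM = 7 h 46 min; less 30 min break → 7 h 16 min
Fri: 8:51 AM–5:22 PM = 8 h 31 min; less 30 min break → 8 h 1 min
Total worked: 46 h 56 min = 2816 min.
Regular 44 h 0 min = 2640 min at £40.50/h; overtime 2 h 56 min = 176 min at £60.75/h.
Pay = (2640 × £40.50 + 176 × £60.75) ÷ 60 = £1960.20.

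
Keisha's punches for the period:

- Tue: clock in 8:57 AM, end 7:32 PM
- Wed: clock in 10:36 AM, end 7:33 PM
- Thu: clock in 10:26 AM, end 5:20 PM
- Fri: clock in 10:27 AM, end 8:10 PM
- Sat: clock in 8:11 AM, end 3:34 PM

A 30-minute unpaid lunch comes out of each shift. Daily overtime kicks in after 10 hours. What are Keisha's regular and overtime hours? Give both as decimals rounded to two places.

Tue: 8:57 AM–7:32 PM = 10 h 35 min; less 30 min break → 10 h 5 min
Wed: 10:36 AM–7:33 PM = 8 h 57 min; less 30 min break → 8 h 27 min
Thu: 10:26 AM–5:20 PM = 6 h 54 min; less 30 min break → 6 h 24 min
Fri: 10:27 AM–8:10 PM = 9 h 43 min; less 30 min break → 9 h 13 min
Sat: 8:11 AM–3:34 PM = 7 h 23 min; less 30 min break → 6 h 53 min
Tue reg 10 h 0 min / OT 0 h 5 min; Wed reg 8 h 27 min / OT 0 h 0 min; Thu reg 6 h 24 min / OT 0 h 0 min; Fri reg 9 h 13 min / OT 0 h 0 min; Sat reg 6 h 53 min / OT 0 h 0 min.
Totals: regular 40 h 57 min, overtime 0 h 5 min.

Regular 40.95 hours, overtime 0.08 hours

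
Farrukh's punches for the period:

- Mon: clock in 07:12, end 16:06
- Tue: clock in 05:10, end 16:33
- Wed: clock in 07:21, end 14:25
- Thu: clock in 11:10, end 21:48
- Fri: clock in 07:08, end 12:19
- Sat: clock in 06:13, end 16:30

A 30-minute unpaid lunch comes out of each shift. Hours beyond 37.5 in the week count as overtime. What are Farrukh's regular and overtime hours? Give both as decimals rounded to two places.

Regular 37.50 hours, overtime 12.95 hours

Mon: 07:12–16:06 = 8 h 54 min; less 30 min break → 8 h 24 min
Tue: 05:10–16:33 = 11 h 23 min; less 30 min break → 10 h 53 min
Wed: 07:21–14:25 = 7 h 4 min; less 30 min break → 6 h 34 min
Thu: 11:10–21:48 = 10 h 38 min; less 30 min break → 10 h 8 min
Fri: 07:08–12:19 = 5 h 11 min; less 30 min break → 4 h 41 min
Sat: 06:13–16:30 = 10 h 17 min; less 30 min break → 9 h 47 min
Total worked: 50 h 27 min = 50.45 h.
Threshold 37.5 h → overtime 12 h 57 min, regular 37 h 30 min.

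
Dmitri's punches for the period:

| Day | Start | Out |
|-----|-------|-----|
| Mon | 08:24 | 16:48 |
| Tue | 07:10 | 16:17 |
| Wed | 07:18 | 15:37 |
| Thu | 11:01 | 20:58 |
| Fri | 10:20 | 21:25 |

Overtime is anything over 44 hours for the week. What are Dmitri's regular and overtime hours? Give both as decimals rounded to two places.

Regular 44.00 hours, overtime 2.87 hours

Mon: 08:24–16:48 = 8 h 24 min
Tue: 07:10–16:17 = 9 h 7 min
Wed: 07:18–15:37 = 8 h 19 min
Thu: 11:01–20:58 = 9 h 57 min
Fri: 10:20–21:25 = 11 h 5 min
Total worked: 46 h 52 min = 46.87 h.
Threshold 44 h → overtime 2 h 52 min, regular 44 h 0 min.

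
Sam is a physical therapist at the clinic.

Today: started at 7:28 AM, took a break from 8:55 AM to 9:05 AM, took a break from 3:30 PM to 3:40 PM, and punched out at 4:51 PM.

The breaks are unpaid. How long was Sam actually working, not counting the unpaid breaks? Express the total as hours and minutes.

9 h 3 min

Today: 7:28 AM–4:51 PM = 9 h 23 min; less 20 min break → 9 h 3 min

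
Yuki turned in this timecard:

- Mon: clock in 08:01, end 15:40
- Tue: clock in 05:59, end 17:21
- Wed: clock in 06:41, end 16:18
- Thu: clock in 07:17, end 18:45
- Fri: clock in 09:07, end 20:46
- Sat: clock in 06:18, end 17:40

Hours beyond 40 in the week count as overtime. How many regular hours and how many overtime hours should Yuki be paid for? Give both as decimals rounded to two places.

Mon: 08:01–15:40 = 7 h 39 min
Tue: 05:59–17:21 = 11 h 22 min
Wed: 06:41–16:18 = 9 h 37 min
Thu: 07:17–18:45 = 11 h 28 min
Fri: 09:07–20:46 = 11 h 39 min
Sat: 06:18–17:40 = 11 h 22 min
Total worked: 63 h 7 min = 63.12 h.
Threshold 40 h → overtime 23 h 7 min, regular 40 h 0 min.

Regular 40.00 hours, overtime 23.12 hours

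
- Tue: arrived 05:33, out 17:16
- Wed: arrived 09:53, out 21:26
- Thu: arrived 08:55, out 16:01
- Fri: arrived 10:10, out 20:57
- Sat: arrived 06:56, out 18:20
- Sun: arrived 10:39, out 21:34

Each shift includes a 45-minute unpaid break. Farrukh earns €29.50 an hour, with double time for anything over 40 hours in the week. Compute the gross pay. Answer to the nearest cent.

€2299.03

Tue: 05:33–17:16 = 11 h 43 min; less 45 min break → 10 h 58 min
Wed: 09:53–21:26 = 11 h 33 min; less 45 min break → 10 h 48 min
Thu: 08:55–16:01 = 7 h 6 min; less 45 min break → 6 h 21 min
Fri: 10:10–20:57 = 10 h 47 min; less 45 min break → 10 h 2 min
Sat: 06:56–18:20 = 11 h 24 min; less 45 min break → 10 h 39 min
Sun: 10:39–21:34 = 10 h 55 min; less 45 min break → 10 h 10 min
Total worked: 58 h 58 min = 3538 min.
Regular 40 h 0 min = 2400 min at €29.50/h; overtime 18 h 58 min = 1138 min at €59.00/h.
Pay = (2400 × €29.50 + 1138 × €59.00) ÷ 60 = €2299.03.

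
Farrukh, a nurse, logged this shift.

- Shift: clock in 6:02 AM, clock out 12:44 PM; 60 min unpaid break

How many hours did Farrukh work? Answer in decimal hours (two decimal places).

Shift: 6:02 AM–12:44 PM = 6 h 42 min; less 60 min break → 5 h 42 min

5.70 hours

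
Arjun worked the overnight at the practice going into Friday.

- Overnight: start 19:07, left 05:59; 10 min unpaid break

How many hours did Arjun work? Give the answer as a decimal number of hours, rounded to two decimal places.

Overnight: 19:07 → midnight = 4 h 53 min; midnight → 05:59 = 5 h 59 min; span 10 h 52 min; less 10 min break → 10 h 42 min

10.70 hours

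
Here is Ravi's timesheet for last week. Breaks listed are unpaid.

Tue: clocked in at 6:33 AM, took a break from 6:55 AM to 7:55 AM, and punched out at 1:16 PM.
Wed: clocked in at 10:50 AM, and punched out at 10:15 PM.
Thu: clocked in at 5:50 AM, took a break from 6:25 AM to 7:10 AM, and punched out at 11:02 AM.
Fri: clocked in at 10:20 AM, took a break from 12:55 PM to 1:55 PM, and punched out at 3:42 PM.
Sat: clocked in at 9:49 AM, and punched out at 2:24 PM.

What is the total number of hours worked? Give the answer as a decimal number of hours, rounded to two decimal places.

30.53 hours

Tue: 6:33 AM–1:16 PM = 6 h 43 min; less 60 min break → 5 h 43 min
Wed: 10:50 AM–10:15 PM = 11 h 25 min
Thu: 5:50 AM–11:02 AM = 5 h 12 min; less 45 min break → 4 h 27 min
Fri: 10:20 AM–3:42 PM = 5 h 22 min; less 60 min break → 4 h 22 min
Sat: 9:49 AM–2:24 PM = 4 h 35 min
Total: 5 h 43 min + 11 h 25 min + 4 h 27 min + 4 h 22 min + 4 h 35 min = 30 h 32 min.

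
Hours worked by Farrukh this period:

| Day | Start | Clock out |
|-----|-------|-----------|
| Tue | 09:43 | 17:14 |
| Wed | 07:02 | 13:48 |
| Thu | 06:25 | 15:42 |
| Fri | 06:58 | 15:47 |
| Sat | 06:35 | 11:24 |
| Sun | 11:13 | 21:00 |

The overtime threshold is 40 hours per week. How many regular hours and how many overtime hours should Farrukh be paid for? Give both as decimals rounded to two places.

Regular 40.00 hours, overtime 6.98 hours

Tue: 09:43–17:14 = 7 h 31 min
Wed: 07:02–13:48 = 6 h 46 min
Thu: 06:25–15:42 = 9 h 17 min
Fri: 06:58–15:47 = 8 h 49 min
Sat: 06:35–11:24 = 4 h 49 min
Sun: 11:13–21:00 = 9 h 47 min
Total worked: 46 h 59 min = 46.98 h.
Threshold 40 h → overtime 6 h 59 min, regular 40 h 0 min.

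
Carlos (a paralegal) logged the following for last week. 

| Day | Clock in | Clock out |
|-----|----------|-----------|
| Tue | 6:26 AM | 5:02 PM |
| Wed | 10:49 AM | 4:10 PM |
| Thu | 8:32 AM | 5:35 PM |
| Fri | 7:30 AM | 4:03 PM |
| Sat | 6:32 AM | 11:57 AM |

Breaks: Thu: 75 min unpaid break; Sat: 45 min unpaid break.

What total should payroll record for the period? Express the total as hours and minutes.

36 h 58 min

Tue: 6:26 AM–5:02 PM = 10 h 36 min
Wed: 10:49 AM–4:10 PM = 5 h 21 min
Thu: 8:32 AM–5:35 PM = 9 h 3 min; less 75 min break → 7 h 48 min
Fri: 7:30 AM–4:03 PM = 8 h 33 min
Sat: 6:32 AM–11:57 AM = 5 h 25 min; less 45 min break → 4 h 40 min
Total: 10 h 36 min + 5 h 21 min + 7 h 48 min + 8 h 33 min + 4 h 40 min = 36 h 58 min.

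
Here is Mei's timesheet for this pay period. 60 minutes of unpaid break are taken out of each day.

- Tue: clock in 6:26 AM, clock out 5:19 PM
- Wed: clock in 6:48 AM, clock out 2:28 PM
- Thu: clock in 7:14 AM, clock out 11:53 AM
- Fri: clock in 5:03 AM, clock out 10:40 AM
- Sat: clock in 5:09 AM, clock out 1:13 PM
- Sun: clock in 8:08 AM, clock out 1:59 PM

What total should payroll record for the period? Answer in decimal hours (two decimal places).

36.73 hours

Tue: 6:26 AM–5:19 PM = 10 h 53 min; less 60 min break → 9 h 53 min
Wed: 6:48 AM–2:28 PM = 7 h 40 min; less 60 min break → 6 h 40 min
Thu: 7:14 AM–11:53 AM = 4 h 39 min; less 60 min break → 3 h 39 min
Fri: 5:03 AM–10:40 AM = 5 h 37 min; less 60 min break → 4 h 37 min
Sat: 5:09 AM–1:13 PM = 8 h 4 min; less 60 min break → 7 h 4 min
Sun: 8:08 AM–1:59 PM = 5 h 51 min; less 60 min break → 4 h 51 min
Total: 9 h 53 min + 6 h 40 min + 3 h 39 min + 4 h 37 min + 7 h 4 min + 4 h 51 min = 36 h 44 min.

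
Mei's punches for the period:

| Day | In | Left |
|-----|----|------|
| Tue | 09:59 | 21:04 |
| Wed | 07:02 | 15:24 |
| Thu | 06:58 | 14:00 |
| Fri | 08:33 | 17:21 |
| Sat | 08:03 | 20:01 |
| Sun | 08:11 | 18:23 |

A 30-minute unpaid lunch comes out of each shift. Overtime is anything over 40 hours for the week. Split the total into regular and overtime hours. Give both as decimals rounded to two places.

Regular 40.00 hours, overtime 14.45 hours

Tue: 09:59–21:04 = 11 h 5 min; less 30 min break → 10 h 35 min
Wed: 07:02–15:24 = 8 h 22 min; less 30 min break → 7 h 52 min
Thu: 06:58–14:00 = 7 h 2 min; less 30 min break → 6 h 32 min
Fri: 08:33–17:21 = 8 h 48 min; less 30 min break → 8 h 18 min
Sat: 08:03–20:01 = 11 h 58 min; less 30 min break → 11 h 28 min
Sun: 08:11–18:23 = 10 h 12 min; less 30 min break → 9 h 42 min
Total worked: 54 h 27 min = 54.45 h.
Threshold 40 h → overtime 14 h 27 min, regular 40 h 0 min.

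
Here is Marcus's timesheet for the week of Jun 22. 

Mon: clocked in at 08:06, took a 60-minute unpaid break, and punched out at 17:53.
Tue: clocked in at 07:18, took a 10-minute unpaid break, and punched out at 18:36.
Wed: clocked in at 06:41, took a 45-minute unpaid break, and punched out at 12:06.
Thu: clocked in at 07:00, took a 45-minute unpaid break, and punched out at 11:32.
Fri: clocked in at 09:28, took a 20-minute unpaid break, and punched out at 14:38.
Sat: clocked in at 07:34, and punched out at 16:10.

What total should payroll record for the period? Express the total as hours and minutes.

Mon: 08:06–17:53 = 9 h 47 min; less 60 min break → 8 h 47 min
Tue: 07:18–18:36 = 11 h 18 min; less 10 min break → 11 h 8 min
Wed: 06:41–12:06 = 5 h 25 min; less 45 min break → 4 h 40 min
Thu: 07:00–11:32 = 4 h 32 min; less 45 min break → 3 h 47 min
Fri: 09:28–14:38 = 5 h 10 min; less 20 min break → 4 h 50 min
Sat: 07:34–16:10 = 8 h 36 min
Total: 8 h 47 min + 11 h 8 min + 4 h 40 min + 3 h 47 min + 4 h 50 min + 8 h 36 min = 41 h 48 min.

41 h 48 min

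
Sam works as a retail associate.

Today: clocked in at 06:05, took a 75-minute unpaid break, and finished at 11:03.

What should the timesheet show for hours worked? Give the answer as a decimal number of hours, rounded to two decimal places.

3.72 hours

Today: 06:05–11:03 = 4 h 58 min; less 75 min break → 3 h 43 min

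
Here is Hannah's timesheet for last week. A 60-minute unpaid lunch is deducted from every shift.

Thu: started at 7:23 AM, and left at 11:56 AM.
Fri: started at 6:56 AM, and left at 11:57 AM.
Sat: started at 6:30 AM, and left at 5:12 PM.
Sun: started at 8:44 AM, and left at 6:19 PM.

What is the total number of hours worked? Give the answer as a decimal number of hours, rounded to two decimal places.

25.85 hours

Thu: 7:23 AM–11:56 AM = 4 h 33 min; less 60 min break → 3 h 33 min
Fri: 6:56 AM–11:57 AM = 5 h 1 min; less 60 min break → 4 h 1 min
Sat: 6:30 AM–5:12 PM = 10 h 42 min; less 60 min break → 9 h 42 min
Sun: 8:44 AM–6:19 PM = 9 h 35 min; less 60 min break → 8 h 35 min
Total: 3 h 33 min + 4 h 1 min + 9 h 42 min + 8 h 35 min = 25 h 51 min.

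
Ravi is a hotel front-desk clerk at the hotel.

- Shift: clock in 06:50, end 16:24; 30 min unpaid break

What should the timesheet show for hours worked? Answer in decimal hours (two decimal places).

Shift: 06:50–16:24 = 9 h 34 min; less 30 min break → 9 h 4 min

9.07 hours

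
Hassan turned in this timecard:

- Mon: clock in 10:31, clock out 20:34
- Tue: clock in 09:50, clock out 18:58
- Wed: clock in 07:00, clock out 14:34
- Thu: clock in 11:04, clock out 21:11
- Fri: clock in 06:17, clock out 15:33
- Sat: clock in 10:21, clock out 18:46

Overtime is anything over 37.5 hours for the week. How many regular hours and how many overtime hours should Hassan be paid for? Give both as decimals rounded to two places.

Regular 37.50 hours, overtime 17.05 hours

Mon: 10:31–20:34 = 10 h 3 min
Tue: 09:50–18:58 = 9 h 8 min
Wed: 07:00–14:34 = 7 h 34 min
Thu: 11:04–21:11 = 10 h 7 min
Fri: 06:17–15:33 = 9 h 16 min
Sat: 10:21–18:46 = 8 h 25 min
Total worked: 54 h 33 min = 54.55 h.
Threshold 37.5 h → overtime 17 h 3 min, regular 37 h 30 min.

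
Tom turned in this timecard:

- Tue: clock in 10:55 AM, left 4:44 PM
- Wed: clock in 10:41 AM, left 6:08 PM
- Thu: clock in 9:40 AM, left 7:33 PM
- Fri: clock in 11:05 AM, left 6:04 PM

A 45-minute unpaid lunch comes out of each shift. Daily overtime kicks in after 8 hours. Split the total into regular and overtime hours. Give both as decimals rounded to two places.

Regular 26.00 hours, overtime 1.13 hours

Tue: 10:55 AM–4:44 PM = 5 h 49 min; less 45 min break → 5 h 4 min
Wed: 10:41 AM–6:08 PM = 7 h 27 min; less 45 min break → 6 h 42 min
Thu: 9:40 AM–7:33 PM = 9 h 53 min; less 45 min break → 9 h 8 min
Fri: 11:05 AM–6:04 PM = 6 h 59 min; less 45 min break → 6 h 14 min
Tue reg 5 h 4 min / OT 0 h 0 min; Wed reg 6 h 42 min / OT 0 h 0 min; Thu reg 8 h 0 min / OT 1 h 8 min; Fri reg 6 h 14 min / OT 0 h 0 min.
Totals: regular 26 h 0 min, overtime 1 h 8 min.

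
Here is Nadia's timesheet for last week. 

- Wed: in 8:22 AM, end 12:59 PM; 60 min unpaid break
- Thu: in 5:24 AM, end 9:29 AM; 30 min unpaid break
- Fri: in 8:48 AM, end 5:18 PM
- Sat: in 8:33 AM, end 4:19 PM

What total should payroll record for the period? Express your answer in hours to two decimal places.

Wed: 8:22 AM–12:59 PM = 4 h 37 min; less 60 min break → 3 h 37 min
Thu: 5:24 AM–9:29 AM = 4 h 5 min; less 30 min break → 3 h 35 min
Fri: 8:48 AM–5:18 PM = 8 h 30 min
Sat: 8:33 AM–4:19 PM = 7 h 46 min
Total: 3 h 37 min + 3 h 35 min + 8 h 30 min + 7 h 46 min = 23 h 28 min.

23.47 hours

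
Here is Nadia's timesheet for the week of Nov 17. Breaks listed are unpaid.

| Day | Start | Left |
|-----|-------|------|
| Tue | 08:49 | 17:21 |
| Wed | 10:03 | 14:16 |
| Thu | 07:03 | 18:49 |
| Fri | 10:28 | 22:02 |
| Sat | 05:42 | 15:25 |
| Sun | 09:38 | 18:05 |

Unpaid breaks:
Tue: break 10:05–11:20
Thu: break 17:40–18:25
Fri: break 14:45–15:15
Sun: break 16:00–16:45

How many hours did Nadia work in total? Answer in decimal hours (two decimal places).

51.00 hours

Tue: 08:49–17:21 = 8 h 32 min; less 75 min break → 7 h 17 min
Wed: 10:03–14:16 = 4 h 13 min
Thu: 07:03–18:49 = 11 h 46 min; less 45 min break → 11 h 1 min
Fri: 10:28–22:02 = 11 h 34 min; less 30 min break → 11 h 4 min
Sat: 05:42–15:25 = 9 h 43 min
Sun: 09:38–18:05 = 8 h 27 min; less 45 min break → 7 h 42 min
Total: 7 h 17 min + 4 h 13 min + 11 h 1 min + 11 h 4 min + 9 h 43 min + 7 h 42 min = 51 h 0 min.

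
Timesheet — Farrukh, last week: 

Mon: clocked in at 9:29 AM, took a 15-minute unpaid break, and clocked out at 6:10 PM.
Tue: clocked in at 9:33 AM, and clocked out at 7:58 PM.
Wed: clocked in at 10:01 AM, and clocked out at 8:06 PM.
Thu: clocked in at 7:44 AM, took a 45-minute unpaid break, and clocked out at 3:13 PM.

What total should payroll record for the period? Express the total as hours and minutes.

35 h 40 min

Mon: 9:29 AM–6:10 PM = 8 h 41 min; less 15 min break → 8 h 26 min
Tue: 9:33 AM–7:58 PM = 10 h 25 min
Wed: 10:01 AM–8:06 PM = 10 h 5 min
Thu: 7:44 AM–3:13 PM = 7 h 29 min; less 45 min break → 6 h 44 min
Total: 8 h 26 min + 10 h 25 min + 10 h 5 min + 6 h 44 min = 35 h 40 min.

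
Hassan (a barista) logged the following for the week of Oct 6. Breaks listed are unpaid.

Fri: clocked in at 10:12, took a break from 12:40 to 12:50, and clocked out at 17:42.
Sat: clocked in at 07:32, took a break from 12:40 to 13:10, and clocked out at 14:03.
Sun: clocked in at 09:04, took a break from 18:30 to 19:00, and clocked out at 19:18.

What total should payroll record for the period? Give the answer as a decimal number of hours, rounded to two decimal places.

Fri: 10:12–17:42 = 7 h 30 min; less 10 min break → 7 h 20 min
Sat: 07:32–14:03 = 6 h 31 min; less 30 min break → 6 h 1 min
Sun: 09:04–19:18 = 10 h 14 min; less 30 min break → 9 h 44 min
Total: 7 h 20 min + 6 h 1 min + 9 h 44 min = 23 h 5 min.

23.08 hours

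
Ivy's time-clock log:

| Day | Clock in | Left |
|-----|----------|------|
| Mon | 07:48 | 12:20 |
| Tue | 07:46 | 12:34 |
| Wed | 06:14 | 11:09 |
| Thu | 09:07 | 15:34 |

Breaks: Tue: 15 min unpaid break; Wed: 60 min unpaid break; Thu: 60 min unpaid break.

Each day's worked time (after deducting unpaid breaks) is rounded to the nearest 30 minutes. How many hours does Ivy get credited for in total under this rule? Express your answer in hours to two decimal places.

Mon: 07:48–12:20 = 4 h 32 min → rounds to 4 h 30 min
Tue: 07:46–12:34 = 4 h 48 min − 15 min = 4 h 33 min → rounds to 4 h 30 min
Wed: 06:14–11:09 = 4 h 55 min − 60 min = 3 h 55 min → rounds to 4 h 0 min
Thu: 09:07–15:34 = 6 h 27 min − 60 min = 5 h 27 min → rounds to 5 h 30 min
Total credited: 18 h 30 min.

18.50 hours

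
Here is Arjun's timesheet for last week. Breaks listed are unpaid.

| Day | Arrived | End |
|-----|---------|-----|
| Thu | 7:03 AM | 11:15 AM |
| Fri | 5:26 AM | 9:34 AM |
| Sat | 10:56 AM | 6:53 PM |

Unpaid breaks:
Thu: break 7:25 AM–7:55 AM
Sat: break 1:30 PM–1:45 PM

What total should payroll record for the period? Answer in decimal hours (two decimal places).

Thu: 7:03 AM–11:15 AM = 4 h 12 min; less 30 min break → 3 h 42 min
Fri: 5:26 AM–9:34 AM = 4 h 8 min
Sat: 10:56 AM–6:53 PM = 7 h 57 min; less 15 min break → 7 h 42 min
Total: 3 h 42 min + 4 h 8 min + 7 h 42 min = 15 h 32 min.

15.53 hours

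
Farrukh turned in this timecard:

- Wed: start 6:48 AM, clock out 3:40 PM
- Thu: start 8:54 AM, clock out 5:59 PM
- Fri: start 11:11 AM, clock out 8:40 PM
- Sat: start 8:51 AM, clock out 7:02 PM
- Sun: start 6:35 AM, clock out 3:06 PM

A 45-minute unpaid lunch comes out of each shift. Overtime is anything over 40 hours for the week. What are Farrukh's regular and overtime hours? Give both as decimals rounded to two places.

Wed: 6:48 AM–3:40 PM = 8 h 52 min; less 45 min break → 8 h 7 min
Thu: 8:54 AM–5:59 PM = 9 h 5 min; less 45 min break → 8 h 20 min
Fri: 11:11 AM–8:40 PM = 9 h 29 min; less 45 min break → 8 h 44 min
Sat: 8:51 AM–7:02 PM = 10 h 11 min; less 45 min break → 9 h 26 min
Sun: 6:35 AM–3:06 PM = 8 h 31 min; less 45 min break → 7 h 46 min
Total worked: 42 h 23 min = 42.38 h.
Threshold 40 h → overtime 2 h 23 min, regular 40 h 0 min.

Regular 40.00 hours, overtime 2.38 hours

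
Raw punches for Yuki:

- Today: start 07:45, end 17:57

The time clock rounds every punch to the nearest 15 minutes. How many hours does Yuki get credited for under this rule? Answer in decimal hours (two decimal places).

10.25 hours

Today: in 07:45→07:45, out 17:57→18:00; 10 h 15 min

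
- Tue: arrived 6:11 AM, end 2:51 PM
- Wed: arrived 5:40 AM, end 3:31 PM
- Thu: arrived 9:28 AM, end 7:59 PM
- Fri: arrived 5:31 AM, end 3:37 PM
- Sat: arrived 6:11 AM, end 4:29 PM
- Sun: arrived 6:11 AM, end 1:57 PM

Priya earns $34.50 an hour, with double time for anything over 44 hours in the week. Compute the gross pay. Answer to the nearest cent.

Tue: 6:11 AM–2:51 PM = 8 h 40 min
Wed: 5:40 AM–3:31 PM = 9 h 51 min
Thu: 9:28 AM–7:59 PM = 10 h 31 min
Fri: 5:31 AM–3:37 PM = 10 h 6 min
Sat: 6:11 AM–4:29 PM = 10 h 18 min
Sun: 6:11 AM–1:57 PM = 7 h 46 min
Total worked: 57 h 12 min = 3432 min.
Regular 44 h 0 min = 2640 min at $34.50/h; overtime 13 h 12 min = 792 min at $69.00/h.
Pay = (2640 × $34.50 + 792 × $69.00) ÷ 60 = $2428.80.

$2428.80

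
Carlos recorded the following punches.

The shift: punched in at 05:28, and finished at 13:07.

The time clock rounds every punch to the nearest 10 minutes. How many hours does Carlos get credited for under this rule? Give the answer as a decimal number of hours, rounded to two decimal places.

The shift: in 05:28→05:30, out 13:07→13:10; 7 h 40 min

7.67 hours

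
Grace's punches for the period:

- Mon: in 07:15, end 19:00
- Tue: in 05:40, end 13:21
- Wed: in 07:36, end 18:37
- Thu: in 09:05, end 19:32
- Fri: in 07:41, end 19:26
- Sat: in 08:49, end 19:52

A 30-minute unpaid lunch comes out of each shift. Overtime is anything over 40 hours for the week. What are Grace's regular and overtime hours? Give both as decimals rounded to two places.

Mon: 07:15–19:00 = 11 h 45 min; less 30 min break → 11 h 15 min
Tue: 05:40–13:21 = 7 h 41 min; less 30 min break → 7 h 11 min
Wed: 07:36–18:37 = 11 h 1 min; less 30 min break → 10 h 31 min
Thu: 09:05–19:32 = 10 h 27 min; less 30 min break → 9 h 57 min
Fri: 07:41–19:26 = 11 h 45 min; less 30 min break → 11 h 15 min
Sat: 08:49–19:52 = 11 h 3 min; less 30 min break → 10 h 33 min
Total worked: 60 h 42 min = 60.70 h.
Threshold 40 h → overtime 20 h 42 min, regular 40 h 0 min.

Regular 40.00 hours, overtime 20.70 hours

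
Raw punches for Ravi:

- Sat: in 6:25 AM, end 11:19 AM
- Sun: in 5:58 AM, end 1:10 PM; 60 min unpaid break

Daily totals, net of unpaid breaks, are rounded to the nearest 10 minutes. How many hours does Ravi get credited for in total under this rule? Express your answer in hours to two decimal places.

Sat: 6:25 AM–11:19 AM = 4 h 54 min → rounds to 4 h 50 min
Sun: 5:58 AM–1:10 PM = 7 h 12 min − 60 min = 6 h 12 min → rounds to 6 h 10 min
Total credited: 11 h 0 min.

11.00 hours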